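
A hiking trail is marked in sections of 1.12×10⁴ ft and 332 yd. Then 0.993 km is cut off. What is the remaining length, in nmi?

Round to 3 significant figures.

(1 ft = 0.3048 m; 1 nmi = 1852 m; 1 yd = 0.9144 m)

1.47 nmi

1.12×10⁴ ft × 0.3048 = 3413.76 m
332 yd × 0.9144 = 303.581 m
0.993 km × 1000 = 993 m
Sum: 3413.76 + 303.581 − 993 = 2724.34 m
In nmi: 2724.34 / 1852 = 1.47103 nmi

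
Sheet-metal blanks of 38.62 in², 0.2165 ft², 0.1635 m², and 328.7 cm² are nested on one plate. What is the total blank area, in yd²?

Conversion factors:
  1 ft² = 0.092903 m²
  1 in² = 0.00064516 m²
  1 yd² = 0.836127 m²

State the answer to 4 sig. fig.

0.2887 yd²

38.62 in² × 0.00064516 → 0.0249161 m²
0.2165 ft² × 0.092903 → 0.0201135 m²
0.1635 m² (already m²)
328.7 cm² × 0.0001 → 0.03287 m²
Combined: 0.0249161 + 0.0201135 + 0.1635 + 0.03287 = 0.2414 m²
In yd²: 0.2414 / 0.836127 = 0.288712 yd²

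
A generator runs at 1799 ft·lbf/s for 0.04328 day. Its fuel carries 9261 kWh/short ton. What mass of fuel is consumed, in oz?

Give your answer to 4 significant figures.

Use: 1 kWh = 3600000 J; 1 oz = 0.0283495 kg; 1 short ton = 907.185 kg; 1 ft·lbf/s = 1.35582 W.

8.754 oz

1799 ft·lbf/s → 2439.12 W
0.04328 day → 3739.39 s
E = P × t = 2439.12 × 3739.39 = 9.12082×10⁶ J
9261 kWh/short ton → 3.67506×10⁷ J/kg
m = E / e_s = 9.12082×10⁶ / 3.67506×10⁷ = 0.248182 kg
In oz: 0.248182 / 0.0283495 = 8.75437 oz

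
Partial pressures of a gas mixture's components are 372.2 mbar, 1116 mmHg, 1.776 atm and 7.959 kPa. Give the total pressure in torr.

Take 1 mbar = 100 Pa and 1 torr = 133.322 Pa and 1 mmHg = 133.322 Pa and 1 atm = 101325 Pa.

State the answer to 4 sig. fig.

372.2 mbar × 100 = 37220 Pa
1116 mmHg × 133.322 = 148787 Pa
1.776 atm × 101325 = 179953 Pa
7.959 kPa × 1000 = 7959 Pa
Sum: 37220 + 148787 + 179953 + 7959 = 373919 Pa
In torr: 373919 / 133.322 = 2804.63 torr

2805 torr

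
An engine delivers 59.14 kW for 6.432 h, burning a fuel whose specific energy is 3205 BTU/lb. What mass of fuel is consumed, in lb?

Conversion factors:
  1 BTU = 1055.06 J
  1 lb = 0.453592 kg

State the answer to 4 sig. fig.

405.0 lb

59.14 kW → 59140 W
6.432 h → 23155.2 s
E = P × t = 59140 × 23155.2 = 1.3694×10⁹ J
3205 BTU/lb → 7.45487×10⁶ J/kg
m = E / e_s = 1.3694×10⁹ / 7.45487×10⁶ = 183.692 kg
In lb: 183.692 / 0.453592 = 404.972 lb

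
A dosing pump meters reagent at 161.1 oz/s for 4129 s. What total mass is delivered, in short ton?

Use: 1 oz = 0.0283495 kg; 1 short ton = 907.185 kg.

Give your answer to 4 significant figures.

161.1 oz/s → 4.5671 kg/s
m = ṁ × t = 4.5671 × 4129 = 18857.6 kg
In short ton: 18857.6 / 907.185 = 20.7869 short ton

20.79 short ton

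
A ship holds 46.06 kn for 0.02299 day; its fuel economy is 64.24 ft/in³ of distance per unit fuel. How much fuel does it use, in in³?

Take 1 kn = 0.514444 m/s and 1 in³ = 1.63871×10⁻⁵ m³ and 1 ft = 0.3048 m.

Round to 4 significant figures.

46.06 kn → 23.6953 m/s
0.02299 day → 1986.34 s
d = v × t = 23.6953 × 1986.34 = 47066.9 m
64.24 ft/in³ → 1.19486×10⁶ m/m³
V = d / (distance per unit fuel) = 47066.9 / 1.19486×10⁶ = 0.0393911 m³
In in³: 0.0393911 / 1.63871×10⁻⁵ = 2403.79 in³

2404 in³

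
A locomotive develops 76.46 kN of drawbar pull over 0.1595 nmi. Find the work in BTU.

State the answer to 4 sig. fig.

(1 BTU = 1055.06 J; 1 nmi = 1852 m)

76.46 kN × 1000 = 76460 N
0.1595 nmi × 1852 = 295.394 m
W = F × d = 76460 N × 295.394 m = 2.25858×10⁷ J
2.25858×10⁷ J ÷ (1055.06 J/BTU) = 21407.1 BTU

2.141×10⁴ BTU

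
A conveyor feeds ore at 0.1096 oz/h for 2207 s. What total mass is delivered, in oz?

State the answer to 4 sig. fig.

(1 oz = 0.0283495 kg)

0.1096 oz/h → 8.63085×10⁻⁷ kg/s
m = ṁ × t = 8.63085×10⁻⁷ × 2207 = 0.00190483 kg
In oz: 0.00190483 / 0.0283495 = 0.067191 oz

0.06719 oz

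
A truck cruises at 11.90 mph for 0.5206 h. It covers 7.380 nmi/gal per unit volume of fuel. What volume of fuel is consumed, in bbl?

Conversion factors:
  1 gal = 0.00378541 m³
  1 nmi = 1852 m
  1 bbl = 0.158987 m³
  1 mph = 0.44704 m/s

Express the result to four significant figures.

0.01737 bbl

11.90 mph → 5.31978 m/s
0.5206 h → 1874.16 s
d = v × t = 5.31978 × 1874.16 = 9970.12 m
7.380 nmi/gal → 3.61064×10⁶ m/m³
V = d / (distance per unit fuel) = 9970.12 / 3.61064×10⁶ = 0.00276132 m³
In bbl: 0.00276132 / 0.158987 = 0.0173682 bbl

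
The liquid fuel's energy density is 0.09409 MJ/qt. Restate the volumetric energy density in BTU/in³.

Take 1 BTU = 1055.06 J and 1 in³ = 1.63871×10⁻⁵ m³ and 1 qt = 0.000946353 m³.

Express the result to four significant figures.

0.09409 MJ/qt × 1000000 J/MJ ÷ 0.000946353 m³/qt = 9.94238×10⁷ J/m³
9.94238×10⁷ J/m³ ÷ 1055.06 J/BTU × 1.63871×10⁻⁵ m³/in³ = 1.54424 BTU/in³

1.544 BTU/in³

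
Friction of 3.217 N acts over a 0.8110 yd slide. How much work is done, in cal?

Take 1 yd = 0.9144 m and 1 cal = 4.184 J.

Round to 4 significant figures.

0.8110 yd × 0.9144 → 0.741578 m
W = F × d = 3.217 N × 0.741578 m = 2.38566 J
2.38566 J ÷ (4.184 J/cal) = 0.570186 cal

0.5702 cal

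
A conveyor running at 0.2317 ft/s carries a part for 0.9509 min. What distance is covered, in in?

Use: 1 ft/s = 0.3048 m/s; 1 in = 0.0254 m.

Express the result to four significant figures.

158.6 in

0.2317 ft/s × 0.3048 → 0.0706222 m/s
0.9509 min × 60 → 57.054 s
d = v × t = 0.0706222 m/s × 57.054 s = 4.02928 m
4.02928 m ÷ (0.0254 m/in) = 158.633 in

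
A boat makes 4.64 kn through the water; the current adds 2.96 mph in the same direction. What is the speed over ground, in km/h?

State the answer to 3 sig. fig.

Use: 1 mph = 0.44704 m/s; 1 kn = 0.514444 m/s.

4.64 kn × 0.514444 → 2.38702 m/s
2.96 mph × 0.44704 → 1.32324 m/s
Combined: 2.38702 + 1.32324 = 3.71026 m/s
In km/h: 3.71026 / (1/3.6) = 13.3569 km/h

13.4 km/h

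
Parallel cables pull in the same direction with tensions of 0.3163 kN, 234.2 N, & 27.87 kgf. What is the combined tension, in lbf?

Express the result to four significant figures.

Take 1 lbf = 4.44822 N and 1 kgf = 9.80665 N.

185.2 lbf

0.3163 kN × 1000 = 316.3 N
234.2 N (already N)
27.87 kgf × 9.80665 = 273.311 N
Combined: 316.3 + 234.2 + 273.311 = 823.811 N
In lbf: 823.811 / 4.44822 = 185.2 lbf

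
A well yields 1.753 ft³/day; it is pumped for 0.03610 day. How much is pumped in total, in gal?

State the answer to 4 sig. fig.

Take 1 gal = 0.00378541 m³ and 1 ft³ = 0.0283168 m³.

1.753 ft³/day → 5.7453×10⁻⁷ m³/s
0.03610 day → 3119.04 s
V = Q × t = 5.7453×10⁻⁷ × 3119.04 = 0.00179198 m³
In gal: 0.00179198 / 0.00378541 = 0.473391 gal

0.4734 gal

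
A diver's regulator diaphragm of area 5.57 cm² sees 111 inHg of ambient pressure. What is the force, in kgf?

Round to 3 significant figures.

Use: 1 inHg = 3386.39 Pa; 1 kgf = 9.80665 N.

21.3 kgf

111 inHg × 3386.39 = 375889 Pa
5.57 cm² × 0.0001 = 5.57×10⁻⁴ m²
F = P × A = 375889 Pa × 5.57×10⁻⁴ m² = 209.37 N
209.37 N ÷ (9.80665 N/kgf) = 21.3498 kgf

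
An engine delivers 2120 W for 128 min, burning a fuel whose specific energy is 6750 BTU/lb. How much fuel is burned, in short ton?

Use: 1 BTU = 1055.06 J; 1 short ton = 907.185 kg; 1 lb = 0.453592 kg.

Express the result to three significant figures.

128 min → 7680 s
E = P × t = 2120 × 7680 = 1.62816×10⁷ J
6750 BTU/lb → 1.57006×10⁷ J/kg
m = E / e_s = 1.62816×10⁷ / 1.57006×10⁷ = 1.037 kg
In short ton: 1.037 / 907.185 = 0.0011431 short ton

0.00114 short ton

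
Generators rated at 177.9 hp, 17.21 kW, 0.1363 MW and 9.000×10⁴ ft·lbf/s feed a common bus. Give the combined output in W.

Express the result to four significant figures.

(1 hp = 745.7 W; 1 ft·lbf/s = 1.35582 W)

4.082×10⁵ W

177.9 hp × 745.7 = 132660 W
17.21 kW × 1000 = 17210 W
0.1363 MW × 1000000 = 136300 W
9.000×10⁴ ft·lbf/s × 1.35582 = 122024 W
Total: 132660 + 17210 + 136300 + 122024 = 408194 W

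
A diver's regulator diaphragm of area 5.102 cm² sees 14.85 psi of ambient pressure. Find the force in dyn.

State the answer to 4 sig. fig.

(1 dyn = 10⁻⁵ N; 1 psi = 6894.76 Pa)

14.85 psi × 6894.76 = 102387 Pa
5.102 cm² × 0.0001 = 5.102×10⁻⁴ m²
F = P × A = 102387 Pa × 5.102×10⁻⁴ m² = 52.2378 N
52.2378 N ÷ (10⁻⁵ N/dyn) = 5.22378×10⁶ dyn

5.224×10⁶ dyn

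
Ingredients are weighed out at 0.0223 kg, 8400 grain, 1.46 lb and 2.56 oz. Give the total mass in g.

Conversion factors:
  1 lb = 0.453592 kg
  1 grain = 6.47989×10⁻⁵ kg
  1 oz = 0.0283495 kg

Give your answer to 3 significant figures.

0.0223 kg (already kg)
8400 grain × 6.47989×10⁻⁵ → 0.544311 kg
1.46 lb × 0.453592 → 0.662244 kg
2.56 oz × 0.0283495 → 0.0725747 kg
Total: 0.0223 + 0.544311 + 0.662244 + 0.0725747 = 1.30143 kg
In g: 1.30143 / 0.001 = 1301.43 g

1300 g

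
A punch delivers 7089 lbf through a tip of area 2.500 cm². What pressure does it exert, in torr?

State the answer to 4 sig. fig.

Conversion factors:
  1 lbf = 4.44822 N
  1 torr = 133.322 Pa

7089 lbf × 4.44822 → 31533.4 N
2.500 cm² × 0.0001 → 2.5×10⁻⁴ m²
P = F / A = 31533.4 N / 2.5×10⁻⁴ m² = 1.26134×10⁸ Pa
1.26134×10⁸ Pa ÷ (133.322 Pa/torr) = 946085 torr

9.461×10⁵ torr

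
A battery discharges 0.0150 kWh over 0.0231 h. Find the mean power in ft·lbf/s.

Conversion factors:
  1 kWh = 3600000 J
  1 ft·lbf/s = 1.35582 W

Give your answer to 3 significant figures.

479 ft·lbf/s

0.0150 kWh × 3600000 = 54000 J
0.0231 h × 3600 = 83.16 s
P = E / t = 54000 J / 83.16 s = 649.351 W
649.351 W ÷ (1.35582 W/ft·lbf/s) = 478.936 ft·lbf/s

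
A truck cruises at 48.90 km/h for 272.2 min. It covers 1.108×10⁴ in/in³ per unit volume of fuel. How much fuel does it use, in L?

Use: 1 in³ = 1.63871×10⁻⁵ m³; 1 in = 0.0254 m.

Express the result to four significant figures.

48.90 km/h → 13.5833 m/s
272.2 min → 16332 s
d = v × t = 13.5833 × 16332 = 221842 m
1.108×10⁴ in/in³ → 1.7174×10⁷ m/m³
V = d / (distance per unit fuel) = 221842 / 1.7174×10⁷ = 0.0129173 m³
In L: 0.0129173 / 0.001 = 12.9173 L

12.92 L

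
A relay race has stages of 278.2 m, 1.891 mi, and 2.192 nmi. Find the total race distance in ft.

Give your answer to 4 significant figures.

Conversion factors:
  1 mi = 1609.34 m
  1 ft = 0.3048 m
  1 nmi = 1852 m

278.2 m (already m)
1.891 mi × 1609.34 = 3043.26 m
2.192 nmi × 1852 = 4059.58 m
Total: 278.2 + 3043.26 + 4059.58 = 7381.04 m
In ft: 7381.04 / 0.3048 = 24216 ft

2.422×10⁴ ft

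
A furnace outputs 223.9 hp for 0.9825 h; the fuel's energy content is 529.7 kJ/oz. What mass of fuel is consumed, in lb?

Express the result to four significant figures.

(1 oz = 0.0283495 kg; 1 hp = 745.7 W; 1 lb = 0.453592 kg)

69.68 lb

223.9 hp → 166962 W
0.9825 h → 3537 s
E = P × t = 166962 × 3537 = 5.90545×10⁸ J
529.7 kJ/oz → 1.86846×10⁷ J/kg
m = E / e_s = 5.90545×10⁸ / 1.86846×10⁷ = 31.606 kg
In lb: 31.606 / 0.453592 = 69.6794 lb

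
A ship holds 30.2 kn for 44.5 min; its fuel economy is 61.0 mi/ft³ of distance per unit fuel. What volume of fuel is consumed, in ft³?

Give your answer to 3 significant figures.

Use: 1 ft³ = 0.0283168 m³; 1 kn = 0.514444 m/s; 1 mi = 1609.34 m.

0.423 ft³

30.2 kn → 15.5362 m/s
44.5 min → 2670 s
d = v × t = 15.5362 × 2670 = 41481.7 m
61.0 mi/ft³ → 3.46684×10⁶ m/m³
V = d / (distance per unit fuel) = 41481.7 / 3.46684×10⁶ = 0.0119653 m³
In ft³: 0.0119653 / 0.0283168 = 0.422551 ft³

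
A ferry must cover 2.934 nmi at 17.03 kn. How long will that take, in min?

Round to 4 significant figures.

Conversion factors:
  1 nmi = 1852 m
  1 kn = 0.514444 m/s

2.934 nmi × 1852 → 5433.77 m
17.03 kn × 0.514444 → 8.76098 m/s
t = d / v = 5433.77 m / 8.76098 m/s = 620.224 s
620.224 s ÷ (60 s/min) = 10.3371 min

10.34 min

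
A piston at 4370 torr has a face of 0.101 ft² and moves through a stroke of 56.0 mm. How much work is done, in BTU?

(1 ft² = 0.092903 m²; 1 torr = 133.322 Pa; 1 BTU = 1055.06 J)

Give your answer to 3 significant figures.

4370 torr → 582617 Pa
0.101 ft² → 0.0093832 m²
F = P × A = 582617 × 0.0093832 = 5466.81 N
56.0 mm → 0.056 m
W = F × d = 5466.81 × 0.056 = 306.141 J
In BTU: 306.141 / 1055.06 = 0.290165 BTU

0.290 BTU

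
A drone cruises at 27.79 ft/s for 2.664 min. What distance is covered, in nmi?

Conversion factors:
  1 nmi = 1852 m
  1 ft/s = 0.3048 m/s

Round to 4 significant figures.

27.79 ft/s × 0.3048 → 8.47039 m/s
2.664 min × 60 → 159.84 s
d = v × t = 8.47039 m/s × 159.84 s = 1353.91 m
1353.91 m ÷ (1852 m/nmi) = 0.731053 nmi

0.7311 nmi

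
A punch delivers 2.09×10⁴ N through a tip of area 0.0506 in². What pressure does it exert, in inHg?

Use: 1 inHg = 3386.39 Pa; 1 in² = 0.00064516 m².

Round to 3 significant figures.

1.89×10⁵ inHg

0.0506 in² × 0.00064516 = 3.26451×10⁻⁵ m²
P = F / A = 20900 N / 3.26451×10⁻⁵ m² = 6.40219×10⁸ Pa
6.40219×10⁸ Pa ÷ (3386.39 Pa/inHg) = 189056 inHg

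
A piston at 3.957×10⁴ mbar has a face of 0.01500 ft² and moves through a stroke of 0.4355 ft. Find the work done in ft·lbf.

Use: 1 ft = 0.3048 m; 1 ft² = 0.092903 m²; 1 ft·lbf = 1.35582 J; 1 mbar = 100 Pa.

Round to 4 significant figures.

539.9 ft·lbf

3.957×10⁴ mbar → 3.957×10⁶ Pa
0.01500 ft² → 0.00139354 m²
F = P × A = 3.957×10⁶ × 0.00139354 = 5514.24 N
0.4355 ft → 0.13274 m
W = F × d = 5514.24 × 0.13274 = 731.96 J
In ft·lbf: 731.96 / 1.35582 = 539.865 ft·lbf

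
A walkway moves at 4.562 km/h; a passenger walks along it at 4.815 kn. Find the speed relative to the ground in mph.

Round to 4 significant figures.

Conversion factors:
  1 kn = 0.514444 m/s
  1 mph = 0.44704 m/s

4.562 km/h × (1/3.6) = 1.26722 m/s
4.815 kn × 0.514444 = 2.47705 m/s
Combined: 1.26722 + 2.47705 = 3.74427 m/s
In mph: 3.74427 / 0.44704 = 8.37569 mph

8.376 mph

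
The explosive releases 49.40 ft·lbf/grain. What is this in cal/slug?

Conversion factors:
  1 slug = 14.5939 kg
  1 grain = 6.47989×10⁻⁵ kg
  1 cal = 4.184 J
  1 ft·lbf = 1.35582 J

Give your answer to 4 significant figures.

3.605×10⁶ cal/slug

49.40 ft·lbf/grain × 1.35582 J/ft·lbf ÷ 6.47989×10⁻⁵ kg/grain = 1.03362×10⁶ J/kg
1.03362×10⁶ J/kg ÷ 4.184 J/cal × 14.5939 kg/slug = 3.60529×10⁶ cal/slug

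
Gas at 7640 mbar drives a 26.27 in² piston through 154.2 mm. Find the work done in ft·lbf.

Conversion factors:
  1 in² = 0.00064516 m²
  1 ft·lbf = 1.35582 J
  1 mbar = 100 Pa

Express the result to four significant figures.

7640 mbar → 764000 Pa
26.27 in² → 0.0169484 m²
F = P × A = 764000 × 0.0169484 = 12948.6 N
154.2 mm → 0.1542 m
W = F × d = 12948.6 × 0.1542 = 1996.67 J
In ft·lbf: 1996.67 / 1.35582 = 1472.67 ft·lbf

1473 ft·lbf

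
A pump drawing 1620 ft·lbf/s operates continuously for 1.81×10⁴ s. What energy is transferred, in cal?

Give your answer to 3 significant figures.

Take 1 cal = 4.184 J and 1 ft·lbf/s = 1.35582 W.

9.50×10⁶ cal

1620 ft·lbf/s × 1.35582 → 2196.43 W
E = P × t = 2196.43 W × 18100 s = 3.97554×10⁷ J
3.97554×10⁷ J ÷ (4.184 J/cal) = 9.50177×10⁶ cal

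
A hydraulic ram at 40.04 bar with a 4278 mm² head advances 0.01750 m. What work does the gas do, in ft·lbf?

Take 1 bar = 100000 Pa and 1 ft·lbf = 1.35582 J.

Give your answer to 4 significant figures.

40.04 bar → 4.004×10⁶ Pa
4278 mm² → 0.004278 m²
F = P × A = 4.004×10⁶ × 0.004278 = 17129.1 N
W = F × d = 17129.1 × 0.0175 = 299.759 J
In ft·lbf: 299.759 / 1.35582 = 221.091 ft·lbf

221.1 ft·lbf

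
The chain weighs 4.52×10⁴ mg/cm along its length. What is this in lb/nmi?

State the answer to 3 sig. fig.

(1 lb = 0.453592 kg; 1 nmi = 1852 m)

1.85×10⁴ lb/nmi

4.52×10⁴ mg/cm × 10⁻⁶ kg/mg ÷ 0.01 m/cm = 4.52 kg/m
4.52 kg/m ÷ 0.453592 kg/lb × 1852 m/nmi = 18455 lb/nmi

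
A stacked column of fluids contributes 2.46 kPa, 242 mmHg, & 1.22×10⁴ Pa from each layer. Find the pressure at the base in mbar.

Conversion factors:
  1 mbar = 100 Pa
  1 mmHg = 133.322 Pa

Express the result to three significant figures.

2.46 kPa × 1000 → 2460 Pa
242 mmHg × 133.322 → 32263.9 Pa
1.22×10⁴ Pa (already Pa)
Total: 2460 + 32263.9 + 12200 = 46923.9 Pa
In mbar: 46923.9 / 100 = 469.239 mbar

469 mbar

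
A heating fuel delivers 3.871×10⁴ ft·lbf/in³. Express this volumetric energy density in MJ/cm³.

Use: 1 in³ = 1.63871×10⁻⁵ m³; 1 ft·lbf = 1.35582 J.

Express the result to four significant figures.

0.003203 MJ/cm³

3.871×10⁴ ft·lbf/in³ × 1.35582 J/ft·lbf ÷ 1.63871×10⁻⁵ m³/in³ = 3.20275×10⁹ J/m³
3.20275×10⁹ J/m³ ÷ 1000000 J/MJ × 10⁻⁶ m³/cm³ = 0.00320275 MJ/cm³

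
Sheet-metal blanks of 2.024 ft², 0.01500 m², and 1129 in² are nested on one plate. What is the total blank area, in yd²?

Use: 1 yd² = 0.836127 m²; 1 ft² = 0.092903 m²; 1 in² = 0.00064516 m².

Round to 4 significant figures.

2.024 ft² × 0.092903 = 0.188036 m²
0.01500 m² (already m²)
1129 in² × 0.00064516 = 0.728386 m²
Combined: 0.188036 + 0.015 + 0.728386 = 0.931422 m²
In yd²: 0.931422 / 0.836127 = 1.11397 yd²

1.114 yd²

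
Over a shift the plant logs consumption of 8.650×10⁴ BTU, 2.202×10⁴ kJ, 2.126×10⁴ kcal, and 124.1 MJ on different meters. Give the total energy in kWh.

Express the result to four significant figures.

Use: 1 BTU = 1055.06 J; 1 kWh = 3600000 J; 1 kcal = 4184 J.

8.650×10⁴ BTU × 1055.06 = 9.12627×10⁷ J
2.202×10⁴ kJ × 1000 = 2.202×10⁷ J
2.126×10⁴ kcal × 4184 = 8.89518×10⁷ J
124.1 MJ × 1000000 = 1.241×10⁸ J
Sum: 9.12627×10⁷ + 2.202×10⁷ + 8.89518×10⁷ + 1.241×10⁸ = 3.26334×10⁸ J
In kWh: 3.26334×10⁸ / 3600000 = 90.6483 kWh

90.65 kWh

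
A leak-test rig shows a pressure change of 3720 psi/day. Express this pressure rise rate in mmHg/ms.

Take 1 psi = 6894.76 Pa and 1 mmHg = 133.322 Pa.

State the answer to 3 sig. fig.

0.00223 mmHg/ms

3720 psi/day × 6894.76 Pa/psi ÷ 86400 s/day = 296.858 Pa/s
296.858 Pa/s ÷ 133.322 Pa/mmHg × 0.001 s/ms = 0.00222662 mmHg/ms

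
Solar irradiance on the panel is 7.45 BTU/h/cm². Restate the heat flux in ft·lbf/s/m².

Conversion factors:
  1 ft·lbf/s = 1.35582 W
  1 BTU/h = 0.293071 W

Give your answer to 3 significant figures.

7.45 BTU/h/cm² × 0.293071 W/BTU/h ÷ 0.0001 m²/cm² = 21833.8 W/m²
21833.8 W/m² ÷ 1.35582 W/ft·lbf/s = 16103.8 ft·lbf/s/m²

1.61×10⁴ ft·lbf/s/m²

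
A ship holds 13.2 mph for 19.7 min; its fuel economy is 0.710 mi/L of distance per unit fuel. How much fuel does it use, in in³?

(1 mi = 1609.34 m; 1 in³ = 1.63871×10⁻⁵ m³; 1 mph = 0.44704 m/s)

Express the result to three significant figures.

13.2 mph → 5.90093 m/s
19.7 min → 1182 s
d = v × t = 5.90093 × 1182 = 6974.9 m
0.710 mi/L → 1.14263×10⁶ m/m³
V = d / (distance per unit fuel) = 6974.9 / 1.14263×10⁶ = 0.00610425 m³
In in³: 0.00610425 / 1.63871×10⁻⁵ = 372.503 in³

373 in³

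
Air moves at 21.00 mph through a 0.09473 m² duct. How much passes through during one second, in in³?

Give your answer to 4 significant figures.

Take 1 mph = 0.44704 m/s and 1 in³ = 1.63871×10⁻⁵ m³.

5.427×10⁴ in³

21.00 mph × 0.44704 = 9.38784 m/s
V = v × A × t = 9.38784 m/s × 0.09473 m² × 1 s = 0.88931 m³
0.88931 m³ ÷ (1.63871×10⁻⁵ m³/in³) = 54268.9 in³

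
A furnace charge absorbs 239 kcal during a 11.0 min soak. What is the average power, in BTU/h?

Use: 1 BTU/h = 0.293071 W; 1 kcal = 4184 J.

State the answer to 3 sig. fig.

239 kcal × 4184 = 999976 J
11.0 min × 60 = 660 s
P = E / t = 999976 J / 660 s = 1515.12 W
1515.12 W ÷ (0.293071 W/BTU/h) = 5169.81 BTU/h

5170 BTU/h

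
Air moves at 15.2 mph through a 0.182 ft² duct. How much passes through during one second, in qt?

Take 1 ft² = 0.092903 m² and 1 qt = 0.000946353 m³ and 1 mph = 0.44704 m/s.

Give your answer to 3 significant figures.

15.2 mph × 0.44704 = 6.79501 m/s
0.182 ft² × 0.092903 = 0.0169083 m²
V = v × A × t = 6.79501 m/s × 0.0169083 m² × 1 s = 0.114892 m³
0.114892 m³ ÷ (0.000946353 m³/qt) = 121.405 qt

121 qt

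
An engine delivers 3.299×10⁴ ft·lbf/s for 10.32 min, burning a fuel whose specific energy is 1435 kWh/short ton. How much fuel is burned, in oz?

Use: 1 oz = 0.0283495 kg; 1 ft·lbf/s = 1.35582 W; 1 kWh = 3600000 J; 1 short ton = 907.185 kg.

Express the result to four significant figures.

3.299×10⁴ ft·lbf/s → 44728.5 W
10.32 min → 619.2 s
E = P × t = 44728.5 × 619.2 = 2.76959×10⁷ J
1435 kWh/short ton → 5.69454×10⁶ J/kg
m = E / e_s = 2.76959×10⁷ / 5.69454×10⁶ = 4.86359 kg
In oz: 4.86359 / 0.0283495 = 171.558 oz

171.6 oz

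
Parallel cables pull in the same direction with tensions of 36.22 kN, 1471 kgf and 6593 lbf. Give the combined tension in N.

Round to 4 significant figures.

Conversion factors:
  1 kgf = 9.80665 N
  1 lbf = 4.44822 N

7.997×10⁴ N

36.22 kN × 1000 = 36220 N
1471 kgf × 9.80665 = 14425.6 N
6593 lbf × 4.44822 = 29327.1 N
Sum: 36220 + 14425.6 + 29327.1 = 79972.7 N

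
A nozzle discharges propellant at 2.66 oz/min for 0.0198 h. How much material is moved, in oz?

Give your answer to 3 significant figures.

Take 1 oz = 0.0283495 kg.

3.16 oz

2.66 oz/min → 0.00125683 kg/s
0.0198 h → 71.28 s
m = ṁ × t = 0.00125683 × 71.28 = 0.0895868 kg
In oz: 0.0895868 / 0.0283495 = 3.16008 oz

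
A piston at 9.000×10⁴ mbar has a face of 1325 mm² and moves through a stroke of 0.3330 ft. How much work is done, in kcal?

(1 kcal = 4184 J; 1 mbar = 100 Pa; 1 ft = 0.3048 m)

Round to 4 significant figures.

0.2893 kcal

9.000×10⁴ mbar → 9×10⁶ Pa
1325 mm² → 0.001325 m²
F = P × A = 9×10⁶ × 0.001325 = 11925 N
0.3330 ft → 0.101498 m
W = F × d = 11925 × 0.101498 = 1210.36 J
In kcal: 1210.36 / 4184 = 0.289283 kcal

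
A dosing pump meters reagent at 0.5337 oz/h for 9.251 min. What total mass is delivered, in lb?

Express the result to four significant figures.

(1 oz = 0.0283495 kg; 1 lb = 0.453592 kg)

0.005143 lb

0.5337 oz/h → 4.20281×10⁻⁶ kg/s
9.251 min → 555.06 s
m = ṁ × t = 4.20281×10⁻⁶ × 555.06 = 0.00233281 kg
In lb: 0.00233281 / 0.453592 = 0.00514297 lb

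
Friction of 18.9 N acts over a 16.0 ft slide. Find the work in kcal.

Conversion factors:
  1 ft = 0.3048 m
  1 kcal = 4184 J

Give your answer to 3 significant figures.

16.0 ft × 0.3048 → 4.8768 m
W = F × d = 18.9 N × 4.8768 m = 92.1715 J
92.1715 J ÷ (4184 J/kcal) = 0.0220295 kcal

0.0220 kcal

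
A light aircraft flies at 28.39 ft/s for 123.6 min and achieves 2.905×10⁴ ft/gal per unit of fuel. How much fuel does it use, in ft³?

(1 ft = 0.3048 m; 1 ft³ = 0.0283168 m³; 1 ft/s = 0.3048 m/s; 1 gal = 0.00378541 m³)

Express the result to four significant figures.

28.39 ft/s → 8.65327 m/s
123.6 min → 7416 s
d = v × t = 8.65327 × 7416 = 64172.7 m
2.905×10⁴ ft/gal → 2.3391×10⁶ m/m³
V = d / (distance per unit fuel) = 64172.7 / 2.3391×10⁶ = 0.0274348 m³
In ft³: 0.0274348 / 0.0283168 = 0.968852 ft³

0.9689 ft³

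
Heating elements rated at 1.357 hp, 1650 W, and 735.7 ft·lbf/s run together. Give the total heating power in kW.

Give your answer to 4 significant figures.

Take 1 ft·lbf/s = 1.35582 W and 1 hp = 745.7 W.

3.659 kW

1.357 hp × 745.7 = 1011.91 W
1650 W (already W)
735.7 ft·lbf/s × 1.35582 = 997.477 W
Total: 1011.91 + 1650 + 997.477 = 3659.39 W
In kW: 3659.39 / 1000 = 3.65939 kW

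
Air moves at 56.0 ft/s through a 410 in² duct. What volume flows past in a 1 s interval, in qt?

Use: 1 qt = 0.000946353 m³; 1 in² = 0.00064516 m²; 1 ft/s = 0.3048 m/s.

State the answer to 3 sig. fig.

4770 qt

56.0 ft/s × 0.3048 → 17.0688 m/s
410 in² × 0.00064516 → 0.264516 m²
V = v × A × t = 17.0688 m/s × 0.264516 m² × 1 s = 4.51497 m³
4.51497 m³ ÷ (0.000946353 m³/qt) = 4770.92 qt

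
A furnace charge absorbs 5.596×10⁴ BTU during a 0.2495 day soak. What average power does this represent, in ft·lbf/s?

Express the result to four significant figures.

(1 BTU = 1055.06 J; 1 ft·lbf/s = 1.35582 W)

5.596×10⁴ BTU × 1055.06 → 5.90412×10⁷ J
0.2495 day × 86400 → 21556.8 s
P = E / t = 5.90412×10⁷ J / 21556.8 s = 2738.87 W
2738.87 W ÷ (1.35582 W/ft·lbf/s) = 2020.08 ft·lbf/s

2020 ft·lbf/s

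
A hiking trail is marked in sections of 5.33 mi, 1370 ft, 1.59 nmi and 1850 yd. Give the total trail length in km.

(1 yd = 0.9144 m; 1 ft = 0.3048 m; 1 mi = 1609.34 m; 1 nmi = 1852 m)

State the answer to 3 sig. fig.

13.6 km

5.33 mi × 1609.34 = 8577.78 m
1370 ft × 0.3048 = 417.576 m
1.59 nmi × 1852 = 2944.68 m
1850 yd × 0.9144 = 1691.64 m
Total: 8577.78 + 417.576 + 2944.68 + 1691.64 = 13631.7 m
In km: 13631.7 / 1000 = 13.6317 km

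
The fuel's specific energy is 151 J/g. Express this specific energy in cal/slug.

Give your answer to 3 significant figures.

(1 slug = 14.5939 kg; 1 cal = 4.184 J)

151 J/g ÷ 0.001 kg/g = 151000 J/kg
151000 J/kg ÷ 4.184 J/cal × 14.5939 kg/slug = 526692 cal/slug

5.27×10⁵ cal/slug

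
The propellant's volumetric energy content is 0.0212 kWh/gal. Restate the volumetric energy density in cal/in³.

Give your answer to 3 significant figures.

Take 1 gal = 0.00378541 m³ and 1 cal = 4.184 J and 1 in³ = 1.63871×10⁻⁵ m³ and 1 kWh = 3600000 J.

0.0212 kWh/gal × 3600000 J/kWh ÷ 0.00378541 m³/gal = 2.01616×10⁷ J/m³
2.01616×10⁷ J/m³ ÷ 4.184 J/cal × 1.63871×10⁻⁵ m³/in³ = 78.9651 cal/in³

79.0 cal/in³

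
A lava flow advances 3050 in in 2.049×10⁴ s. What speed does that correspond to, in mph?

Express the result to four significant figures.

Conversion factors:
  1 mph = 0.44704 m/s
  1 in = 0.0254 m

3050 in × 0.0254 = 77.47 m
v = d / t = 77.47 m / 20490 s = 0.00378087 m/s
0.00378087 m/s ÷ (0.44704 m/s/mph) = 0.00845757 mph

0.008458 mph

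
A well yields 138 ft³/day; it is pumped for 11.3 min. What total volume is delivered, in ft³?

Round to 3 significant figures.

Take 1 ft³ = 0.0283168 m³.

1.08 ft³

138 ft³/day → 4.52282×10⁻⁵ m³/s
11.3 min → 678 s
V = Q × t = 4.52282×10⁻⁵ × 678 = 0.0306647 m³
In ft³: 0.0306647 / 0.0283168 = 1.08292 ft³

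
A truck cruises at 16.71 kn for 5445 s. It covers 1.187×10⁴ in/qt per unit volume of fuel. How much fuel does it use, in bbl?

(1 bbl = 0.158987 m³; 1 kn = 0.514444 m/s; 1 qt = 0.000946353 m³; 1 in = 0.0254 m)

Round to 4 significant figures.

16.71 kn → 8.59636 m/s
d = v × t = 8.59636 × 5445 = 46807.2 m
1.187×10⁴ in/qt → 318589 m/m³
V = d / (distance per unit fuel) = 46807.2 / 318589 = 0.14692 m³
In bbl: 0.14692 / 0.158987 = 0.924101 bbl

0.9241 bbl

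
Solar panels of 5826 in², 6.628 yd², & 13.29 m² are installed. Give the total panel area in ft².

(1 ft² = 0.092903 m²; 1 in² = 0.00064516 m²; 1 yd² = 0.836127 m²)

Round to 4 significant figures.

5826 in² × 0.00064516 = 3.7587 m²
6.628 yd² × 0.836127 = 5.54185 m²
13.29 m² (already m²)
Sum: 3.7587 + 5.54185 + 13.29 = 22.5906 m²
In ft²: 22.5906 / 0.092903 = 243.163 ft²

243.2 ft²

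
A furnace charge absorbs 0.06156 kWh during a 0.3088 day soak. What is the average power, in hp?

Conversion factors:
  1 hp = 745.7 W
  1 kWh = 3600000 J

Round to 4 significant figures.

0.01114 hp

0.06156 kWh × 3600000 → 221616 J
0.3088 day × 86400 → 26680.3 s
P = E / t = 221616 J / 26680.3 s = 8.30635 W
8.30635 W ÷ (745.7 W/hp) = 0.011139 hp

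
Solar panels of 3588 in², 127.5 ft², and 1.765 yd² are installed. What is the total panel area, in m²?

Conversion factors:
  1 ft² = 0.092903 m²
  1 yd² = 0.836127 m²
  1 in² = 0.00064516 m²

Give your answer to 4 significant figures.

15.64 m²

3588 in² × 0.00064516 → 2.31483 m²
127.5 ft² × 0.092903 → 11.8451 m²
1.765 yd² × 0.836127 → 1.47576 m²
Sum: 2.31483 + 11.8451 + 1.47576 = 15.6357 m²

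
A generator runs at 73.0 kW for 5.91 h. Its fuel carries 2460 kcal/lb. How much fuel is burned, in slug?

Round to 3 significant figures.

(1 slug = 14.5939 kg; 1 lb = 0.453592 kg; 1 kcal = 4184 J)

73.0 kW → 73000 W
5.91 h → 21276 s
E = P × t = 73000 × 21276 = 1.55315×10⁹ J
2460 kcal/lb → 2.26914×10⁷ J/kg
m = E / e_s = 1.55315×10⁹ / 2.26914×10⁷ = 68.4466 kg
In slug: 68.4466 / 14.5939 = 4.69008 slug

4.69 slug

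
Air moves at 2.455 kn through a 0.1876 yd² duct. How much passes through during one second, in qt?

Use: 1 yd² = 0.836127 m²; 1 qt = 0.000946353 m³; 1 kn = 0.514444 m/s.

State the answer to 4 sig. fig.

209.3 qt

2.455 kn × 0.514444 → 1.26296 m/s
0.1876 yd² × 0.836127 → 0.156857 m²
V = v × A × t = 1.26296 m/s × 0.156857 m² × 1 s = 0.198104 m³
0.198104 m³ ÷ (0.000946353 m³/qt) = 209.334 qt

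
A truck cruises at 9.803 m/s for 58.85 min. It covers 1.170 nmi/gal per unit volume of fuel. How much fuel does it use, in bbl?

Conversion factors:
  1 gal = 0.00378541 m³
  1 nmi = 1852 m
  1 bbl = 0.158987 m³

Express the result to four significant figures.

0.3803 bbl

58.85 min → 3531 s
d = v × t = 9.803 × 3531 = 34614.4 m
1.170 nmi/gal → 572419 m/m³
V = d / (distance per unit fuel) = 34614.4 / 572419 = 0.0604704 m³
In bbl: 0.0604704 / 0.158987 = 0.380348 bbl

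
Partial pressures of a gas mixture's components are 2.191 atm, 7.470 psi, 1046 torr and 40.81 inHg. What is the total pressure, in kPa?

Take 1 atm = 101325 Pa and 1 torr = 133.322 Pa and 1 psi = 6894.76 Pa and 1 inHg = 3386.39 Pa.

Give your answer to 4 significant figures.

2.191 atm × 101325 = 222003 Pa
7.470 psi × 6894.76 = 51503.9 Pa
1046 torr × 133.322 = 139455 Pa
40.81 inHg × 3386.39 = 138199 Pa
Total: 222003 + 51503.9 + 139455 + 138199 = 551161 Pa
In kPa: 551161 / 1000 = 551.161 kPa

551.2 kPa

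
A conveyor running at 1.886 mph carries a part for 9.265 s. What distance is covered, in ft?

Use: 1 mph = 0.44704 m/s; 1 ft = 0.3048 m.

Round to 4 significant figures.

1.886 mph × 0.44704 = 0.843117 m/s
d = v × t = 0.843117 m/s × 9.265 s = 7.81148 m
7.81148 m ÷ (0.3048 m/ft) = 25.6282 ft

25.63 ft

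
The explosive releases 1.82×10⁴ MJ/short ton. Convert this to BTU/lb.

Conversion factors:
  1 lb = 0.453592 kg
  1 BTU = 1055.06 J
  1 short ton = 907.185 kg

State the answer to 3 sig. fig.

1.82×10⁴ MJ/short ton × 1000000 J/MJ ÷ 907.185 kg/short ton = 2.00621×10⁷ J/kg
2.00621×10⁷ J/kg ÷ 1055.06 J/BTU × 0.453592 kg/lb = 8625.11 BTU/lb

8630 BTU/lb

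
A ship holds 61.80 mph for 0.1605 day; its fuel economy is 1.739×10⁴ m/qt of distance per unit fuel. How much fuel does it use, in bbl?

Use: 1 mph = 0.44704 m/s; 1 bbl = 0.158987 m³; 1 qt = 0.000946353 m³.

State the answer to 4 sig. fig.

0.1311 bbl

61.80 mph → 27.6271 m/s
0.1605 day → 13867.2 s
d = v × t = 27.6271 × 13867.2 = 383111 m
1.739×10⁴ m/qt → 1.83758×10⁷ m/m³
V = d / (distance per unit fuel) = 383111 / 1.83758×10⁷ = 0.0208487 m³
In bbl: 0.0208487 / 0.158987 = 0.131135 bbl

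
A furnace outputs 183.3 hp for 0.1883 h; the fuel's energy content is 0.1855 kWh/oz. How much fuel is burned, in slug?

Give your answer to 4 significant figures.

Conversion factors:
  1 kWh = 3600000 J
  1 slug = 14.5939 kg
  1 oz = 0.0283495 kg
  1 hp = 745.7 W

183.3 hp → 136687 W
0.1883 h → 677.88 s
E = P × t = 136687 × 677.88 = 9.26574×10⁷ J
0.1855 kWh/oz → 2.3556×10⁷ J/kg
m = E / e_s = 9.26574×10⁷ / 2.3556×10⁷ = 3.93349 kg
In slug: 3.93349 / 14.5939 = 0.26953 slug

0.2695 slug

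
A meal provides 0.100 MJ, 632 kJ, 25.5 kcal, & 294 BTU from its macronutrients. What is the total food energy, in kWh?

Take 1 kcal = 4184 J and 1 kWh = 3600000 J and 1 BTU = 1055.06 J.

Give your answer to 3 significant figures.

0.100 MJ × 1000000 = 100000 J
632 kJ × 1000 = 632000 J
25.5 kcal × 4184 = 106692 J
294 BTU × 1055.06 = 310188 J
Combined: 100000 + 632000 + 106692 + 310188 = 1.14888×10⁶ J
In kWh: 1.14888×10⁶ / 3600000 = 0.319133 kWh

0.319 kWh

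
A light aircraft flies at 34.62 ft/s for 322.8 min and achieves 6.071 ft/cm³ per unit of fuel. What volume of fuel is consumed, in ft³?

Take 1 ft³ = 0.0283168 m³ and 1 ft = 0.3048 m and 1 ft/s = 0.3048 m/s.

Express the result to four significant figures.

3.900 ft³

34.62 ft/s → 10.5522 m/s
322.8 min → 19368 s
d = v × t = 10.5522 × 19368 = 204375 m
6.071 ft/cm³ → 1.85044×10⁶ m/m³
V = d / (distance per unit fuel) = 204375 / 1.85044×10⁶ = 0.110447 m³
In ft³: 0.110447 / 0.0283168 = 3.90041 ft³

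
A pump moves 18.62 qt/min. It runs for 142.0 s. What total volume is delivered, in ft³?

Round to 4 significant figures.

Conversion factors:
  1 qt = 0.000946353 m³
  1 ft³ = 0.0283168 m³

1.473 ft³

18.62 qt/min → 2.93685×10⁻⁴ m³/s
V = Q × t = 2.93685×10⁻⁴ × 142 = 0.0417033 m³
In ft³: 0.0417033 / 0.0283168 = 1.47274 ft³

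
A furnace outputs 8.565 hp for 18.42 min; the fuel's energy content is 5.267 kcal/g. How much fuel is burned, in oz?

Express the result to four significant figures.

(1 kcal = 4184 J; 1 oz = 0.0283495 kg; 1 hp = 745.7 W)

8.565 hp → 6386.92 W
18.42 min → 1105.2 s
E = P × t = 6386.92 × 1105.2 = 7.05882×10⁶ J
5.267 kcal/g → 2.20371×10⁷ J/kg
m = E / e_s = 7.05882×10⁶ / 2.20371×10⁷ = 0.320315 kg
In oz: 0.320315 / 0.0283495 = 11.2988 oz

11.30 oz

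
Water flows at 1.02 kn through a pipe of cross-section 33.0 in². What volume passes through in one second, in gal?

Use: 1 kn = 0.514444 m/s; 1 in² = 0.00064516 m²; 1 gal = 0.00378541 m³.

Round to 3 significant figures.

1.02 kn × 0.514444 → 0.524733 m/s
33.0 in² × 0.00064516 → 0.0212903 m²
V = v × A × t = 0.524733 m/s × 0.0212903 m² × 1 s = 0.0111717 m³
0.0111717 m³ ÷ (0.00378541 m³/gal) = 2.95125 gal

2.95 gal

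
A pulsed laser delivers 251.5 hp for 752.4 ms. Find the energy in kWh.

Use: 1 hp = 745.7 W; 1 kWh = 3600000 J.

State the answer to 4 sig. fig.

251.5 hp × 745.7 = 187544 W
752.4 ms × 0.001 = 0.7524 s
E = P × t = 187544 W × 0.7524 s = 141108 J
141108 J ÷ (3600000 J/kWh) = 0.0391967 kWh

0.03920 kWh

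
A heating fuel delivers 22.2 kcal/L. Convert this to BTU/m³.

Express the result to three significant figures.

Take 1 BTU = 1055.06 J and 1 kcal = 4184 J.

8.80×10⁴ BTU/m³

22.2 kcal/L × 4184 J/kcal ÷ 0.001 m³/L = 9.28848×10⁷ J/m³
9.28848×10⁷ J/m³ ÷ 1055.06 J/BTU = 88037.5 BTU/m³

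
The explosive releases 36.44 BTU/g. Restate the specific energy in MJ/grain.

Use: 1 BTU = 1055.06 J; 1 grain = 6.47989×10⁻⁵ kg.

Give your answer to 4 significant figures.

36.44 BTU/g × 1055.06 J/BTU ÷ 0.001 kg/g = 3.84464×10⁷ J/kg
3.84464×10⁷ J/kg ÷ 1000000 J/MJ × 6.47989×10⁻⁵ kg/grain = 0.00249128 MJ/grain

0.002491 MJ/grain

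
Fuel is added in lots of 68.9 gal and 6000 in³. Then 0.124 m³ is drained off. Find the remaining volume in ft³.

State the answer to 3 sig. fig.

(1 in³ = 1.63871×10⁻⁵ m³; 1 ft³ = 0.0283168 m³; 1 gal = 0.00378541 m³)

8.30 ft³

68.9 gal × 0.00378541 = 0.260815 m³
6000 in³ × 1.63871×10⁻⁵ = 0.0983226 m³
0.124 m³ (already m³)
Net: 0.260815 + 0.0983226 − 0.124 = 0.235138 m³
In ft³: 0.235138 / 0.0283168 = 8.30383 ft³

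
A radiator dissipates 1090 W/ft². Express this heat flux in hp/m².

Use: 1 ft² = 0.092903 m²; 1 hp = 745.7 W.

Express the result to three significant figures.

1090 W/ft² ÷ 0.092903 m²/ft² = 11732.7 W/m²
11732.7 W/m² ÷ 745.7 W/hp = 15.7338 hp/m²

15.7 hp/m²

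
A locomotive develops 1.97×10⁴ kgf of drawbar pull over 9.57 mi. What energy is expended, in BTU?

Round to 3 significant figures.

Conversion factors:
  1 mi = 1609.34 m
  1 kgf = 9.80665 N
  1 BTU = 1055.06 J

2.82×10⁶ BTU

1.97×10⁴ kgf × 9.80665 → 193191 N
9.57 mi × 1609.34 → 15401.4 m
W = F × d = 193191 N × 15401.4 m = 2.97541×10⁹ J
2.97541×10⁹ J ÷ (1055.06 J/BTU) = 2.82013×10⁶ BTU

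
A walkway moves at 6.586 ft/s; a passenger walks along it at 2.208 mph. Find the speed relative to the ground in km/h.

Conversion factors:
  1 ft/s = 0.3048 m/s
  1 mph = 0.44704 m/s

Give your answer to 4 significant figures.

6.586 ft/s × 0.3048 → 2.00741 m/s
2.208 mph × 0.44704 → 0.987064 m/s
Combined: 2.00741 + 0.987064 = 2.99447 m/s
In km/h: 2.99447 / (1/3.6) = 10.7801 km/h

10.78 km/h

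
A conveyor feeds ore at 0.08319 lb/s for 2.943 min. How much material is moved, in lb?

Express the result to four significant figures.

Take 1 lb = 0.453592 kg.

14.69 lb

0.08319 lb/s → 0.0377343 kg/s
2.943 min → 176.58 s
m = ṁ × t = 0.0377343 × 176.58 = 6.66312 kg
In lb: 6.66312 / 0.453592 = 14.6897 lb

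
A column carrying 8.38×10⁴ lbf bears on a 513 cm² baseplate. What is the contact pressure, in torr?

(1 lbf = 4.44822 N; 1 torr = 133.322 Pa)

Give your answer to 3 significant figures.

8.38×10⁴ lbf × 4.44822 → 372761 N
513 cm² × 0.0001 → 0.0513 m²
P = F / A = 372761 N / 0.0513 m² = 7.2663×10⁶ Pa
7.2663×10⁶ Pa ÷ (133.322 Pa/torr) = 54501.9 torr

5.45×10⁴ torr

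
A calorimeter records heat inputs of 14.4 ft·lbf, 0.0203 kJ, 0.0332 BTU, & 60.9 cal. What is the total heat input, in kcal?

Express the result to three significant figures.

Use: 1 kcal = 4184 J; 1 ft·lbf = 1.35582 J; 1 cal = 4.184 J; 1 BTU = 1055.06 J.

0.0788 kcal

14.4 ft·lbf × 1.35582 = 19.5238 J
0.0203 kJ × 1000 = 20.3 J
0.0332 BTU × 1055.06 = 35.028 J
60.9 cal × 4.184 = 254.806 J
Sum: 19.5238 + 20.3 + 35.028 + 254.806 = 329.658 J
In kcal: 329.658 / 4184 = 0.0787902 kcal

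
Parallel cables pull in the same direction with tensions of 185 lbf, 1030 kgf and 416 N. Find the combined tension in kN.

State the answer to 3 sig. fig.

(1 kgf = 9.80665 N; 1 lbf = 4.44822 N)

185 lbf × 4.44822 = 822.921 N
1030 kgf × 9.80665 = 10100.8 N
416 N (already N)
Combined: 822.921 + 10100.8 + 416 = 11339.7 N
In kN: 11339.7 / 1000 = 11.3397 kN

11.3 kN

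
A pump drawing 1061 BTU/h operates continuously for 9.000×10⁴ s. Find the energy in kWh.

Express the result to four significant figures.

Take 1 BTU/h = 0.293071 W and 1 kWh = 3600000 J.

1061 BTU/h × 0.293071 = 310.948 W
E = P × t = 310.948 W × 90000 s = 2.79853×10⁷ J
2.79853×10⁷ J ÷ (3600000 J/kWh) = 7.77369 kWh

7.774 kWh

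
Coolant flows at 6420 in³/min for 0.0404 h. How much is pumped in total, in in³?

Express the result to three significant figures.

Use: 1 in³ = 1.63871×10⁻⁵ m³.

1.56×10⁴ in³

6420 in³/min → 0.00175342 m³/s
0.0404 h → 145.44 s
V = Q × t = 0.00175342 × 145.44 = 0.255017 m³
In in³: 0.255017 / 1.63871×10⁻⁵ = 15562.1 in³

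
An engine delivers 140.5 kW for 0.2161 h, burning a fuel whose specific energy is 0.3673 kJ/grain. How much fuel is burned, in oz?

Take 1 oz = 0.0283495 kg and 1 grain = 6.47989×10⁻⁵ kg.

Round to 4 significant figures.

140.5 kW → 140500 W
0.2161 h → 777.96 s
E = P × t = 140500 × 777.96 = 1.09303×10⁸ J
0.3673 kJ/grain → 5.66831×10⁶ J/kg
m = E / e_s = 1.09303×10⁸ / 5.66831×10⁶ = 19.2832 kg
In oz: 19.2832 / 0.0283495 = 680.195 oz

680.2 oz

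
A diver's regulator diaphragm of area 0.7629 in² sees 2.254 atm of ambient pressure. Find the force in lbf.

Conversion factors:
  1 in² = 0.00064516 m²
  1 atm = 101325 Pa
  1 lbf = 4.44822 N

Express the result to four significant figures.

25.27 lbf

2.254 atm × 101325 = 228387 Pa
0.7629 in² × 0.00064516 = 4.92193×10⁻⁴ m²
F = P × A = 228387 Pa × 4.92193×10⁻⁴ m² = 112.41 N
112.41 N ÷ (4.44822 N/lbf) = 25.2708 lbf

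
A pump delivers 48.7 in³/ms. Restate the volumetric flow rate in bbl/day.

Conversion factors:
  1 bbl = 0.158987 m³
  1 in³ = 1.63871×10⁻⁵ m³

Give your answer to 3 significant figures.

48.7 in³/ms × 1.63871×10⁻⁵ m³/in³ ÷ 0.001 s/ms = 0.798052 m³/s
0.798052 m³/s ÷ 0.158987 m³/bbl × 86400 s/day = 433694 bbl/day

4.34×10⁵ bbl/day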